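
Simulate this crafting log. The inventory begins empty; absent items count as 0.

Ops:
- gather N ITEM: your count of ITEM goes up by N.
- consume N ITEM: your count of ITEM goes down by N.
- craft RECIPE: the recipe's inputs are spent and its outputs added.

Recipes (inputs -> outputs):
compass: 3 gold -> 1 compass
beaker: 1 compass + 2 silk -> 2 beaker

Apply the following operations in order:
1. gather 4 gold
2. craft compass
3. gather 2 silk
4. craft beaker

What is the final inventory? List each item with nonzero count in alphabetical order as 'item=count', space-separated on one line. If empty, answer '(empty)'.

Answer: beaker=2 gold=1

Derivation:
After 1 (gather 4 gold): gold=4
After 2 (craft compass): compass=1 gold=1
After 3 (gather 2 silk): compass=1 gold=1 silk=2
After 4 (craft beaker): beaker=2 gold=1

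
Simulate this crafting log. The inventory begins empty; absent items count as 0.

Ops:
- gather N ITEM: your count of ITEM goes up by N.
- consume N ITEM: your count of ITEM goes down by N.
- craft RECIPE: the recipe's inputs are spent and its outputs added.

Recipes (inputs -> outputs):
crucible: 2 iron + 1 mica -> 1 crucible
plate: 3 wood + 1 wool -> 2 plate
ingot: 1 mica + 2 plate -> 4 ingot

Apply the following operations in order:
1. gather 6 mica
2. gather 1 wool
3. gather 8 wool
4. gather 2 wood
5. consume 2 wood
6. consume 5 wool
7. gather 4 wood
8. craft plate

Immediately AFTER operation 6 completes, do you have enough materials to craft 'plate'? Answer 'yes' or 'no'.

Answer: no

Derivation:
After 1 (gather 6 mica): mica=6
After 2 (gather 1 wool): mica=6 wool=1
After 3 (gather 8 wool): mica=6 wool=9
After 4 (gather 2 wood): mica=6 wood=2 wool=9
After 5 (consume 2 wood): mica=6 wool=9
After 6 (consume 5 wool): mica=6 wool=4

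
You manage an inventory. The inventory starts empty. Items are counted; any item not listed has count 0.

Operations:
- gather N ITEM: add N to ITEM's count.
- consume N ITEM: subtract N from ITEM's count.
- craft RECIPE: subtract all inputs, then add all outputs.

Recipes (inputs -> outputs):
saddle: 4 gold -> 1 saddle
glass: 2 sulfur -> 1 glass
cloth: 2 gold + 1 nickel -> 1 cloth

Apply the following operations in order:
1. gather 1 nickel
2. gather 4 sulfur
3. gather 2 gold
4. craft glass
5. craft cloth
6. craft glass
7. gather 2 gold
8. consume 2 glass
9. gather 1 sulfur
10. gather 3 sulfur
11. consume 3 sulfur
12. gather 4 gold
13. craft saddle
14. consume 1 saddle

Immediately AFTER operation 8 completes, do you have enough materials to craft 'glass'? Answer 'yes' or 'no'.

Answer: no

Derivation:
After 1 (gather 1 nickel): nickel=1
After 2 (gather 4 sulfur): nickel=1 sulfur=4
After 3 (gather 2 gold): gold=2 nickel=1 sulfur=4
After 4 (craft glass): glass=1 gold=2 nickel=1 sulfur=2
After 5 (craft cloth): cloth=1 glass=1 sulfur=2
After 6 (craft glass): cloth=1 glass=2
After 7 (gather 2 gold): cloth=1 glass=2 gold=2
After 8 (consume 2 glass): cloth=1 gold=2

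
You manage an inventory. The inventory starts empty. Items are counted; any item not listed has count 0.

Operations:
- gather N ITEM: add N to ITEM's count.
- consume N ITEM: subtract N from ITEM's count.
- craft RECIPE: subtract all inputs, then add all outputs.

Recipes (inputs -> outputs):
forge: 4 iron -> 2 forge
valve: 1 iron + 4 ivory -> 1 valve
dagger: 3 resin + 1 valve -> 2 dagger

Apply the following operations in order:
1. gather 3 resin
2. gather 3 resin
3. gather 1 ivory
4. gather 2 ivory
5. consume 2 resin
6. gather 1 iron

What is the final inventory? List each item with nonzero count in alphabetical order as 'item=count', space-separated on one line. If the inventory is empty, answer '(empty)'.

Answer: iron=1 ivory=3 resin=4

Derivation:
After 1 (gather 3 resin): resin=3
After 2 (gather 3 resin): resin=6
After 3 (gather 1 ivory): ivory=1 resin=6
After 4 (gather 2 ivory): ivory=3 resin=6
After 5 (consume 2 resin): ivory=3 resin=4
After 6 (gather 1 iron): iron=1 ivory=3 resin=4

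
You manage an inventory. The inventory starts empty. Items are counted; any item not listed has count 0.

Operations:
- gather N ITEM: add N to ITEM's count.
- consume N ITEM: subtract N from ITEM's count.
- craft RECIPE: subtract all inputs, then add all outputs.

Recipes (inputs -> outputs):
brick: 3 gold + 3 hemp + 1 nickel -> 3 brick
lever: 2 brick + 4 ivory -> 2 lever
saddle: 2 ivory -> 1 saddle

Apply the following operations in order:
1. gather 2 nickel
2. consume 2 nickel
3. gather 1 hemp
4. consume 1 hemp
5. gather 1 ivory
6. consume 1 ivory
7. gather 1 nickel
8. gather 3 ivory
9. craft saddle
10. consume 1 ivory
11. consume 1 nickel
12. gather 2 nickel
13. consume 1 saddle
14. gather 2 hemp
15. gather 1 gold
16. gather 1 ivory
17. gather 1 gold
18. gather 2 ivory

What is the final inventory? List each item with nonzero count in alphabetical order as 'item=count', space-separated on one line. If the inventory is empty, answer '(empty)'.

Answer: gold=2 hemp=2 ivory=3 nickel=2

Derivation:
After 1 (gather 2 nickel): nickel=2
After 2 (consume 2 nickel): (empty)
After 3 (gather 1 hemp): hemp=1
After 4 (consume 1 hemp): (empty)
After 5 (gather 1 ivory): ivory=1
After 6 (consume 1 ivory): (empty)
After 7 (gather 1 nickel): nickel=1
After 8 (gather 3 ivory): ivory=3 nickel=1
After 9 (craft saddle): ivory=1 nickel=1 saddle=1
After 10 (consume 1 ivory): nickel=1 saddle=1
After 11 (consume 1 nickel): saddle=1
After 12 (gather 2 nickel): nickel=2 saddle=1
After 13 (consume 1 saddle): nickel=2
After 14 (gather 2 hemp): hemp=2 nickel=2
After 15 (gather 1 gold): gold=1 hemp=2 nickel=2
After 16 (gather 1 ivory): gold=1 hemp=2 ivory=1 nickel=2
After 17 (gather 1 gold): gold=2 hemp=2 ivory=1 nickel=2
After 18 (gather 2 ivory): gold=2 hemp=2 ivory=3 nickel=2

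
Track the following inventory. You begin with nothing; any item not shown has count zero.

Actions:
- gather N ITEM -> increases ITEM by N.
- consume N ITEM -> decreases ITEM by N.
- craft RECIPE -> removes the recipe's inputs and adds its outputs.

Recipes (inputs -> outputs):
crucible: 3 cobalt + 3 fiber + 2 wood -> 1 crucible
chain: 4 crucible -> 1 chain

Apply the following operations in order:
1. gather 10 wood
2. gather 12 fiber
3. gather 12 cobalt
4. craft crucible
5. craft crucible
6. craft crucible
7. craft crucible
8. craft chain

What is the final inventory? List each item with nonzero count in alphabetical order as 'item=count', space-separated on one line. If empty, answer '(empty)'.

Answer: chain=1 wood=2

Derivation:
After 1 (gather 10 wood): wood=10
After 2 (gather 12 fiber): fiber=12 wood=10
After 3 (gather 12 cobalt): cobalt=12 fiber=12 wood=10
After 4 (craft crucible): cobalt=9 crucible=1 fiber=9 wood=8
After 5 (craft crucible): cobalt=6 crucible=2 fiber=6 wood=6
After 6 (craft crucible): cobalt=3 crucible=3 fiber=3 wood=4
After 7 (craft crucible): crucible=4 wood=2
After 8 (craft chain): chain=1 wood=2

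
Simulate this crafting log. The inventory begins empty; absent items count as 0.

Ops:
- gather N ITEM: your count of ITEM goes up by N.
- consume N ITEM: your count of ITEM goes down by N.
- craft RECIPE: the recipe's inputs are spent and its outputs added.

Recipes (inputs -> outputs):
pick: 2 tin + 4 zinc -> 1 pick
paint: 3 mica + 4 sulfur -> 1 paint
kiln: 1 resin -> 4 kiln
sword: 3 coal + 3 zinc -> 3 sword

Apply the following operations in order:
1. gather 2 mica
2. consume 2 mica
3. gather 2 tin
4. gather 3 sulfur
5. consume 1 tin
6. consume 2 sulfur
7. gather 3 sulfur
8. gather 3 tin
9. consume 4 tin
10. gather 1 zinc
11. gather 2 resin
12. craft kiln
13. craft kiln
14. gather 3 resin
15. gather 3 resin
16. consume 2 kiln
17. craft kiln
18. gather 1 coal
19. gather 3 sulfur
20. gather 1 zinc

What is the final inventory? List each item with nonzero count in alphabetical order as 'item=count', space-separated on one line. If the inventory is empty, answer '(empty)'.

Answer: coal=1 kiln=10 resin=5 sulfur=7 zinc=2

Derivation:
After 1 (gather 2 mica): mica=2
After 2 (consume 2 mica): (empty)
After 3 (gather 2 tin): tin=2
After 4 (gather 3 sulfur): sulfur=3 tin=2
After 5 (consume 1 tin): sulfur=3 tin=1
After 6 (consume 2 sulfur): sulfur=1 tin=1
After 7 (gather 3 sulfur): sulfur=4 tin=1
After 8 (gather 3 tin): sulfur=4 tin=4
After 9 (consume 4 tin): sulfur=4
After 10 (gather 1 zinc): sulfur=4 zinc=1
After 11 (gather 2 resin): resin=2 sulfur=4 zinc=1
After 12 (craft kiln): kiln=4 resin=1 sulfur=4 zinc=1
After 13 (craft kiln): kiln=8 sulfur=4 zinc=1
After 14 (gather 3 resin): kiln=8 resin=3 sulfur=4 zinc=1
After 15 (gather 3 resin): kiln=8 resin=6 sulfur=4 zinc=1
After 16 (consume 2 kiln): kiln=6 resin=6 sulfur=4 zinc=1
After 17 (craft kiln): kiln=10 resin=5 sulfur=4 zinc=1
After 18 (gather 1 coal): coal=1 kiln=10 resin=5 sulfur=4 zinc=1
After 19 (gather 3 sulfur): coal=1 kiln=10 resin=5 sulfur=7 zinc=1
After 20 (gather 1 zinc): coal=1 kiln=10 resin=5 sulfur=7 zinc=2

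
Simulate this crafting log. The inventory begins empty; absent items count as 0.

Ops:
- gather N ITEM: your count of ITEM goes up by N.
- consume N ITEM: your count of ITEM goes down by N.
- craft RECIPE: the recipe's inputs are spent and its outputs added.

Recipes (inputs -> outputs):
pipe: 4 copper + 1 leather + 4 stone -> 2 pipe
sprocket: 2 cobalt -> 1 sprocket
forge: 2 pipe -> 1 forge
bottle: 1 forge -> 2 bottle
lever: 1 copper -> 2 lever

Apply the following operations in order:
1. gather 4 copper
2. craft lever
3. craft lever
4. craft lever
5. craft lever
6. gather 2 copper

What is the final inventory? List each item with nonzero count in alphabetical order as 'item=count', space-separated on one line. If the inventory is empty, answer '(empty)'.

Answer: copper=2 lever=8

Derivation:
After 1 (gather 4 copper): copper=4
After 2 (craft lever): copper=3 lever=2
After 3 (craft lever): copper=2 lever=4
After 4 (craft lever): copper=1 lever=6
After 5 (craft lever): lever=8
After 6 (gather 2 copper): copper=2 lever=8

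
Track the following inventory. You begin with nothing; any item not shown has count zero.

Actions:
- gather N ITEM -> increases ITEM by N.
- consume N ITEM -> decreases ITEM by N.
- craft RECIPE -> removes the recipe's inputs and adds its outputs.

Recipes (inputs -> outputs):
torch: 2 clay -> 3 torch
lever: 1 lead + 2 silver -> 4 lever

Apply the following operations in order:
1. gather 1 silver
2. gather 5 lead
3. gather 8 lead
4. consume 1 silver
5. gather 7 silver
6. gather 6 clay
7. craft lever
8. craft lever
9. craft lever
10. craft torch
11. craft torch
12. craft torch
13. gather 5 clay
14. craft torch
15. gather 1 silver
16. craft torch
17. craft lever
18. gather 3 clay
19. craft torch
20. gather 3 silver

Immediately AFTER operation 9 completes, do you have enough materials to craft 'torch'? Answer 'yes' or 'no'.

Answer: yes

Derivation:
After 1 (gather 1 silver): silver=1
After 2 (gather 5 lead): lead=5 silver=1
After 3 (gather 8 lead): lead=13 silver=1
After 4 (consume 1 silver): lead=13
After 5 (gather 7 silver): lead=13 silver=7
After 6 (gather 6 clay): clay=6 lead=13 silver=7
After 7 (craft lever): clay=6 lead=12 lever=4 silver=5
After 8 (craft lever): clay=6 lead=11 lever=8 silver=3
After 9 (craft lever): clay=6 lead=10 lever=12 silver=1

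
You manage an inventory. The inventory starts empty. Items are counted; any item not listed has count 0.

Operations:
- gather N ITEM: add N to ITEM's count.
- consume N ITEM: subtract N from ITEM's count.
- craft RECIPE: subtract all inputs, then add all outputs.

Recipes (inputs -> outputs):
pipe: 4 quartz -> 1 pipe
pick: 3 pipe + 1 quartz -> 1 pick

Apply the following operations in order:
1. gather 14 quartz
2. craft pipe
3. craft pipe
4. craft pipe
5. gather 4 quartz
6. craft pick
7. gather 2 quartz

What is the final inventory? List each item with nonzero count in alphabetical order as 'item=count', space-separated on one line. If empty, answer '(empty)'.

Answer: pick=1 quartz=7

Derivation:
After 1 (gather 14 quartz): quartz=14
After 2 (craft pipe): pipe=1 quartz=10
After 3 (craft pipe): pipe=2 quartz=6
After 4 (craft pipe): pipe=3 quartz=2
After 5 (gather 4 quartz): pipe=3 quartz=6
After 6 (craft pick): pick=1 quartz=5
After 7 (gather 2 quartz): pick=1 quartz=7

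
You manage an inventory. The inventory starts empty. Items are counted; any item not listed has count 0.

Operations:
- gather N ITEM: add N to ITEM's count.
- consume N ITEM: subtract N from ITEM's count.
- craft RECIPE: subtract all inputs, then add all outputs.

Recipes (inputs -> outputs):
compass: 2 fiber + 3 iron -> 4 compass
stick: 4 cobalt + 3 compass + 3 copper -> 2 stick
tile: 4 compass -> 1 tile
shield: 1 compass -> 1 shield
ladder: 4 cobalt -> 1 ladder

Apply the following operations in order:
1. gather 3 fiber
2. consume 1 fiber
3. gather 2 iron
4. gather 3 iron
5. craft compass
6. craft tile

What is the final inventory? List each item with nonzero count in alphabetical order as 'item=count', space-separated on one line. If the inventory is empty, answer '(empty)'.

After 1 (gather 3 fiber): fiber=3
After 2 (consume 1 fiber): fiber=2
After 3 (gather 2 iron): fiber=2 iron=2
After 4 (gather 3 iron): fiber=2 iron=5
After 5 (craft compass): compass=4 iron=2
After 6 (craft tile): iron=2 tile=1

Answer: iron=2 tile=1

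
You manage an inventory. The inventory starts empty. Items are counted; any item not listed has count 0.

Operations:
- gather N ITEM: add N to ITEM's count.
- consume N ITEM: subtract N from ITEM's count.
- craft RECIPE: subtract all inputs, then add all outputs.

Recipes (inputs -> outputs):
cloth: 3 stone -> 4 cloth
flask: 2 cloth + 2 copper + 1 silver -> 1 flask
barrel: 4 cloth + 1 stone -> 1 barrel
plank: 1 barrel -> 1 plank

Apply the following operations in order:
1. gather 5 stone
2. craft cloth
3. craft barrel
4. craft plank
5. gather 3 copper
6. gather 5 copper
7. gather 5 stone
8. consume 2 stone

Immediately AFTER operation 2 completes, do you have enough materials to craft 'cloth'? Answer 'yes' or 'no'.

After 1 (gather 5 stone): stone=5
After 2 (craft cloth): cloth=4 stone=2

Answer: no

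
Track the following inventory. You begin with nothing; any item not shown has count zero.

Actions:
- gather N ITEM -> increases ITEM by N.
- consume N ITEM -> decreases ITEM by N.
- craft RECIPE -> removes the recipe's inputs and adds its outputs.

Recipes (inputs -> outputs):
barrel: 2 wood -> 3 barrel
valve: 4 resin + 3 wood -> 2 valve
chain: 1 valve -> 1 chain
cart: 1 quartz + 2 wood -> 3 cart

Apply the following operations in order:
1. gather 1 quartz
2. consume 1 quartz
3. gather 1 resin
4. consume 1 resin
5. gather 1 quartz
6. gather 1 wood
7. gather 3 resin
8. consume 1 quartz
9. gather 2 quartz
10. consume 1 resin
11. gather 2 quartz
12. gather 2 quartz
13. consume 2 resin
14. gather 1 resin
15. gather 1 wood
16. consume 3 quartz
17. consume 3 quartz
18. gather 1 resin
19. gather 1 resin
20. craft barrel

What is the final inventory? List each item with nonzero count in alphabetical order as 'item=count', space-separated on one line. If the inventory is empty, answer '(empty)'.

Answer: barrel=3 resin=3

Derivation:
After 1 (gather 1 quartz): quartz=1
After 2 (consume 1 quartz): (empty)
After 3 (gather 1 resin): resin=1
After 4 (consume 1 resin): (empty)
After 5 (gather 1 quartz): quartz=1
After 6 (gather 1 wood): quartz=1 wood=1
After 7 (gather 3 resin): quartz=1 resin=3 wood=1
After 8 (consume 1 quartz): resin=3 wood=1
After 9 (gather 2 quartz): quartz=2 resin=3 wood=1
After 10 (consume 1 resin): quartz=2 resin=2 wood=1
After 11 (gather 2 quartz): quartz=4 resin=2 wood=1
After 12 (gather 2 quartz): quartz=6 resin=2 wood=1
After 13 (consume 2 resin): quartz=6 wood=1
After 14 (gather 1 resin): quartz=6 resin=1 wood=1
After 15 (gather 1 wood): quartz=6 resin=1 wood=2
After 16 (consume 3 quartz): quartz=3 resin=1 wood=2
After 17 (consume 3 quartz): resin=1 wood=2
After 18 (gather 1 resin): resin=2 wood=2
After 19 (gather 1 resin): resin=3 wood=2
After 20 (craft barrel): barrel=3 resin=3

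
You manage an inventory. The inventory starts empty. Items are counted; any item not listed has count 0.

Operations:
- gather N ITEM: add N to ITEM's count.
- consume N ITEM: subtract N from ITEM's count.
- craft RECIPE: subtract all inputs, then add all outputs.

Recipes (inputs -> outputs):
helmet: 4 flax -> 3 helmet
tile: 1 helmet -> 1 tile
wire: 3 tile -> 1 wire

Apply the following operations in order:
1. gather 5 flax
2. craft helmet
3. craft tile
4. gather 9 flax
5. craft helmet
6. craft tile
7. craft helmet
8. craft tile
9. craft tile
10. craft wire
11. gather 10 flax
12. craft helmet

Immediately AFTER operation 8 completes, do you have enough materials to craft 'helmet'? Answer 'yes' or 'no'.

Answer: no

Derivation:
After 1 (gather 5 flax): flax=5
After 2 (craft helmet): flax=1 helmet=3
After 3 (craft tile): flax=1 helmet=2 tile=1
After 4 (gather 9 flax): flax=10 helmet=2 tile=1
After 5 (craft helmet): flax=6 helmet=5 tile=1
After 6 (craft tile): flax=6 helmet=4 tile=2
After 7 (craft helmet): flax=2 helmet=7 tile=2
After 8 (craft tile): flax=2 helmet=6 tile=3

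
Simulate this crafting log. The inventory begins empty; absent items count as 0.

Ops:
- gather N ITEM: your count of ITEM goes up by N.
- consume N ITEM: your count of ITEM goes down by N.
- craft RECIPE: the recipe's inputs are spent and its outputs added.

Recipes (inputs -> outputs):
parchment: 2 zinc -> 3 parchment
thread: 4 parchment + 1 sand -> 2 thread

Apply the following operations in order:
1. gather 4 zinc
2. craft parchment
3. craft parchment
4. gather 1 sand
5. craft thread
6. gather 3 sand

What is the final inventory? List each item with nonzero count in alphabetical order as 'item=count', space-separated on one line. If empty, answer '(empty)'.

After 1 (gather 4 zinc): zinc=4
After 2 (craft parchment): parchment=3 zinc=2
After 3 (craft parchment): parchment=6
After 4 (gather 1 sand): parchment=6 sand=1
After 5 (craft thread): parchment=2 thread=2
After 6 (gather 3 sand): parchment=2 sand=3 thread=2

Answer: parchment=2 sand=3 thread=2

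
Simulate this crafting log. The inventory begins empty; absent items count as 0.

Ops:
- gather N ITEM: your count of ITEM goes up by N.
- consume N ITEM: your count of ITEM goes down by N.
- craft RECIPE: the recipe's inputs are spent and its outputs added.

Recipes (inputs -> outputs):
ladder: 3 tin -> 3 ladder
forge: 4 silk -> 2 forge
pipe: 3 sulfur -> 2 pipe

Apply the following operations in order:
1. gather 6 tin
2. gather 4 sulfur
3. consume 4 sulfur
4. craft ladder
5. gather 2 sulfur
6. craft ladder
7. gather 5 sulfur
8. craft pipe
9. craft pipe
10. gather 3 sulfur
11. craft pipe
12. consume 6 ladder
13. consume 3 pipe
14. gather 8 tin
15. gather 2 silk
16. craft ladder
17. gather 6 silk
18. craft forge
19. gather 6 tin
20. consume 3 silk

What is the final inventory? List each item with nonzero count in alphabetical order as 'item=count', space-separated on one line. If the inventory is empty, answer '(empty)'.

Answer: forge=2 ladder=3 pipe=3 silk=1 sulfur=1 tin=11

Derivation:
After 1 (gather 6 tin): tin=6
After 2 (gather 4 sulfur): sulfur=4 tin=6
After 3 (consume 4 sulfur): tin=6
After 4 (craft ladder): ladder=3 tin=3
After 5 (gather 2 sulfur): ladder=3 sulfur=2 tin=3
After 6 (craft ladder): ladder=6 sulfur=2
After 7 (gather 5 sulfur): ladder=6 sulfur=7
After 8 (craft pipe): ladder=6 pipe=2 sulfur=4
After 9 (craft pipe): ladder=6 pipe=4 sulfur=1
After 10 (gather 3 sulfur): ladder=6 pipe=4 sulfur=4
After 11 (craft pipe): ladder=6 pipe=6 sulfur=1
After 12 (consume 6 ladder): pipe=6 sulfur=1
After 13 (consume 3 pipe): pipe=3 sulfur=1
After 14 (gather 8 tin): pipe=3 sulfur=1 tin=8
After 15 (gather 2 silk): pipe=3 silk=2 sulfur=1 tin=8
After 16 (craft ladder): ladder=3 pipe=3 silk=2 sulfur=1 tin=5
After 17 (gather 6 silk): ladder=3 pipe=3 silk=8 sulfur=1 tin=5
After 18 (craft forge): forge=2 ladder=3 pipe=3 silk=4 sulfur=1 tin=5
After 19 (gather 6 tin): forge=2 ladder=3 pipe=3 silk=4 sulfur=1 tin=11
After 20 (consume 3 silk): forge=2 ladder=3 pipe=3 silk=1 sulfur=1 tin=11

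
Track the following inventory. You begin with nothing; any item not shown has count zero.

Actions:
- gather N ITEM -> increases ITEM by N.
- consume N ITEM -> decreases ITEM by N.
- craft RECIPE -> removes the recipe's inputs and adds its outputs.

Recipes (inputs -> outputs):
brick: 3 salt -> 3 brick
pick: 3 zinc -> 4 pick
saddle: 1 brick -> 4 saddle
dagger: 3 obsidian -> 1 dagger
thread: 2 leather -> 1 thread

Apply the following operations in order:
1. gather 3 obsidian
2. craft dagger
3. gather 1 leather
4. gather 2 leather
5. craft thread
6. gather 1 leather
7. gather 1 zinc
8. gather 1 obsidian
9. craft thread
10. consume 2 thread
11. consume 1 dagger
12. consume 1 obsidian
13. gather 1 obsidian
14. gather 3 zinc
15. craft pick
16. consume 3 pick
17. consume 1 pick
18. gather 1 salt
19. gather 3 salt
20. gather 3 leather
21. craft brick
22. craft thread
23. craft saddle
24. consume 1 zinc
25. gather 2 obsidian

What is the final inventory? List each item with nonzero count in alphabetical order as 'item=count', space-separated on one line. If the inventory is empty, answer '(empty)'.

Answer: brick=2 leather=1 obsidian=3 saddle=4 salt=1 thread=1

Derivation:
After 1 (gather 3 obsidian): obsidian=3
After 2 (craft dagger): dagger=1
After 3 (gather 1 leather): dagger=1 leather=1
After 4 (gather 2 leather): dagger=1 leather=3
After 5 (craft thread): dagger=1 leather=1 thread=1
After 6 (gather 1 leather): dagger=1 leather=2 thread=1
After 7 (gather 1 zinc): dagger=1 leather=2 thread=1 zinc=1
After 8 (gather 1 obsidian): dagger=1 leather=2 obsidian=1 thread=1 zinc=1
After 9 (craft thread): dagger=1 obsidian=1 thread=2 zinc=1
After 10 (consume 2 thread): dagger=1 obsidian=1 zinc=1
After 11 (consume 1 dagger): obsidian=1 zinc=1
After 12 (consume 1 obsidian): zinc=1
After 13 (gather 1 obsidian): obsidian=1 zinc=1
After 14 (gather 3 zinc): obsidian=1 zinc=4
After 15 (craft pick): obsidian=1 pick=4 zinc=1
After 16 (consume 3 pick): obsidian=1 pick=1 zinc=1
After 17 (consume 1 pick): obsidian=1 zinc=1
After 18 (gather 1 salt): obsidian=1 salt=1 zinc=1
After 19 (gather 3 salt): obsidian=1 salt=4 zinc=1
After 20 (gather 3 leather): leather=3 obsidian=1 salt=4 zinc=1
After 21 (craft brick): brick=3 leather=3 obsidian=1 salt=1 zinc=1
After 22 (craft thread): brick=3 leather=1 obsidian=1 salt=1 thread=1 zinc=1
After 23 (craft saddle): brick=2 leather=1 obsidian=1 saddle=4 salt=1 thread=1 zinc=1
After 24 (consume 1 zinc): brick=2 leather=1 obsidian=1 saddle=4 salt=1 thread=1
After 25 (gather 2 obsidian): brick=2 leather=1 obsidian=3 saddle=4 salt=1 thread=1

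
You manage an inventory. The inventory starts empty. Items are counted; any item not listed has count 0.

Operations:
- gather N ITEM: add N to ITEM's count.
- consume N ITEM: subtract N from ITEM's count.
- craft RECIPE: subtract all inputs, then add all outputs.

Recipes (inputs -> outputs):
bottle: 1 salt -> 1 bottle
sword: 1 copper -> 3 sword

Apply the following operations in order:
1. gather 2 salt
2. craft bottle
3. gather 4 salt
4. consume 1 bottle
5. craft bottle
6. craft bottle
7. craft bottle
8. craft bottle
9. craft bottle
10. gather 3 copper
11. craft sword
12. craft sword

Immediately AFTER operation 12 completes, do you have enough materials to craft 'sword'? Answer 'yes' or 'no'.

Answer: yes

Derivation:
After 1 (gather 2 salt): salt=2
After 2 (craft bottle): bottle=1 salt=1
After 3 (gather 4 salt): bottle=1 salt=5
After 4 (consume 1 bottle): salt=5
After 5 (craft bottle): bottle=1 salt=4
After 6 (craft bottle): bottle=2 salt=3
After 7 (craft bottle): bottle=3 salt=2
After 8 (craft bottle): bottle=4 salt=1
After 9 (craft bottle): bottle=5
After 10 (gather 3 copper): bottle=5 copper=3
After 11 (craft sword): bottle=5 copper=2 sword=3
After 12 (craft sword): bottle=5 copper=1 sword=6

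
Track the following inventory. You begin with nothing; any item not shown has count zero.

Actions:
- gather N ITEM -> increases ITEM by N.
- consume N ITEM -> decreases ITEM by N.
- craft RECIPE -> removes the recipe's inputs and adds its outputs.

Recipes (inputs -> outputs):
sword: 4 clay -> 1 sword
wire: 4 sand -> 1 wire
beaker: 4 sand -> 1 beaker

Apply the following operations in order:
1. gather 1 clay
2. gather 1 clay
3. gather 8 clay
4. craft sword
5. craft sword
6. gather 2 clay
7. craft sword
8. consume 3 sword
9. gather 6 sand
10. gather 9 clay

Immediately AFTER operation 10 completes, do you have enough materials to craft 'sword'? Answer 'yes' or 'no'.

After 1 (gather 1 clay): clay=1
After 2 (gather 1 clay): clay=2
After 3 (gather 8 clay): clay=10
After 4 (craft sword): clay=6 sword=1
After 5 (craft sword): clay=2 sword=2
After 6 (gather 2 clay): clay=4 sword=2
After 7 (craft sword): sword=3
After 8 (consume 3 sword): (empty)
After 9 (gather 6 sand): sand=6
After 10 (gather 9 clay): clay=9 sand=6

Answer: yes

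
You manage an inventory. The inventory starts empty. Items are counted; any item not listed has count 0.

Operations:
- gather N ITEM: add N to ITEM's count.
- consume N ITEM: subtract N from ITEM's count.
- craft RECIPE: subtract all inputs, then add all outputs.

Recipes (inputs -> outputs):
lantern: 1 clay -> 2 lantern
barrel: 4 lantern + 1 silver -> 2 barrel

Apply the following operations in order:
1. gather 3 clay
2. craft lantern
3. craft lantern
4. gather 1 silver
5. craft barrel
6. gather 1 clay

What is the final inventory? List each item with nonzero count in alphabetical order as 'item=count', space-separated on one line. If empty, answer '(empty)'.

After 1 (gather 3 clay): clay=3
After 2 (craft lantern): clay=2 lantern=2
After 3 (craft lantern): clay=1 lantern=4
After 4 (gather 1 silver): clay=1 lantern=4 silver=1
After 5 (craft barrel): barrel=2 clay=1
After 6 (gather 1 clay): barrel=2 clay=2

Answer: barrel=2 clay=2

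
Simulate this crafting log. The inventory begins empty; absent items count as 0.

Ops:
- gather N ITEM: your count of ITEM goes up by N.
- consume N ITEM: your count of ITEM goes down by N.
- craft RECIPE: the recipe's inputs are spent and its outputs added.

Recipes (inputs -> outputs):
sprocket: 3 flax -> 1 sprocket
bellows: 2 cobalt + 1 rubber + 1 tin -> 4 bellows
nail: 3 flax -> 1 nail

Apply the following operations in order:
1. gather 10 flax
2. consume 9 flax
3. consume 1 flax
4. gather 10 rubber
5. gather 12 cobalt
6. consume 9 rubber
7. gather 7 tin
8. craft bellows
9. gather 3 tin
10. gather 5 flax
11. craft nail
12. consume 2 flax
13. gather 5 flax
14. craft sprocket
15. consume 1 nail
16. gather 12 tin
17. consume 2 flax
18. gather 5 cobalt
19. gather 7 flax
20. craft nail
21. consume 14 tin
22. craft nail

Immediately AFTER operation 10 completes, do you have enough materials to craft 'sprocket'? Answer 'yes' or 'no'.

After 1 (gather 10 flax): flax=10
After 2 (consume 9 flax): flax=1
After 3 (consume 1 flax): (empty)
After 4 (gather 10 rubber): rubber=10
After 5 (gather 12 cobalt): cobalt=12 rubber=10
After 6 (consume 9 rubber): cobalt=12 rubber=1
After 7 (gather 7 tin): cobalt=12 rubber=1 tin=7
After 8 (craft bellows): bellows=4 cobalt=10 tin=6
After 9 (gather 3 tin): bellows=4 cobalt=10 tin=9
After 10 (gather 5 flax): bellows=4 cobalt=10 flax=5 tin=9

Answer: yes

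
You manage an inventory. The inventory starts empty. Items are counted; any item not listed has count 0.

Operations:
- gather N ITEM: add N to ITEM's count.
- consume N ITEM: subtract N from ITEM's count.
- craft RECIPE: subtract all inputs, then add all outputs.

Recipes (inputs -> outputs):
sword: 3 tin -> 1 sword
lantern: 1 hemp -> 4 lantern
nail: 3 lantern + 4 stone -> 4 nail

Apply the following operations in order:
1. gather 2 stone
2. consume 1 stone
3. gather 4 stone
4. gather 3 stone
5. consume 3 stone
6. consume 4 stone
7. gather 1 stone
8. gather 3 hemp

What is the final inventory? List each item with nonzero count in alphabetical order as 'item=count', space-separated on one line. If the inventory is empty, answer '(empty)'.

After 1 (gather 2 stone): stone=2
After 2 (consume 1 stone): stone=1
After 3 (gather 4 stone): stone=5
After 4 (gather 3 stone): stone=8
After 5 (consume 3 stone): stone=5
After 6 (consume 4 stone): stone=1
After 7 (gather 1 stone): stone=2
After 8 (gather 3 hemp): hemp=3 stone=2

Answer: hemp=3 stone=2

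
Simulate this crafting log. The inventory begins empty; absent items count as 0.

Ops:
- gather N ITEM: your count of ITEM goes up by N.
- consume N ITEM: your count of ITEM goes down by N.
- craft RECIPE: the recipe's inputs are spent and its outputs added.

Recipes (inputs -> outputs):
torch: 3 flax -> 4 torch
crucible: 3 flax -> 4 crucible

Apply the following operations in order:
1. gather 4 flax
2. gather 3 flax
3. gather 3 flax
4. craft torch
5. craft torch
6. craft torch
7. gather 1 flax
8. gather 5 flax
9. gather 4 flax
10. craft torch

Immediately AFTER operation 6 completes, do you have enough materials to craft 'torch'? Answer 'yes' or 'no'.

Answer: no

Derivation:
After 1 (gather 4 flax): flax=4
After 2 (gather 3 flax): flax=7
After 3 (gather 3 flax): flax=10
After 4 (craft torch): flax=7 torch=4
After 5 (craft torch): flax=4 torch=8
After 6 (craft torch): flax=1 torch=12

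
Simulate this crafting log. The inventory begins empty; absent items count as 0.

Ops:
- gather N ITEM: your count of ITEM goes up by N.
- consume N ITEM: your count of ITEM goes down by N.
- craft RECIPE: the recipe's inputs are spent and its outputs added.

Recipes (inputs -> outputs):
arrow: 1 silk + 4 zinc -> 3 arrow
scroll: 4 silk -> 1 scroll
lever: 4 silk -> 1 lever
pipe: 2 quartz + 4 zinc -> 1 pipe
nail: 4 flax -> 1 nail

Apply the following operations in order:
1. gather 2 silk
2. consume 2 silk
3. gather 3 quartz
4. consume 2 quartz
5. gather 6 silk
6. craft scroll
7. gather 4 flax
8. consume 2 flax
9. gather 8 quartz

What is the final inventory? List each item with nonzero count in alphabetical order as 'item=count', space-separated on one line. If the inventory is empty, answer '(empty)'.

After 1 (gather 2 silk): silk=2
After 2 (consume 2 silk): (empty)
After 3 (gather 3 quartz): quartz=3
After 4 (consume 2 quartz): quartz=1
After 5 (gather 6 silk): quartz=1 silk=6
After 6 (craft scroll): quartz=1 scroll=1 silk=2
After 7 (gather 4 flax): flax=4 quartz=1 scroll=1 silk=2
After 8 (consume 2 flax): flax=2 quartz=1 scroll=1 silk=2
After 9 (gather 8 quartz): flax=2 quartz=9 scroll=1 silk=2

Answer: flax=2 quartz=9 scroll=1 silk=2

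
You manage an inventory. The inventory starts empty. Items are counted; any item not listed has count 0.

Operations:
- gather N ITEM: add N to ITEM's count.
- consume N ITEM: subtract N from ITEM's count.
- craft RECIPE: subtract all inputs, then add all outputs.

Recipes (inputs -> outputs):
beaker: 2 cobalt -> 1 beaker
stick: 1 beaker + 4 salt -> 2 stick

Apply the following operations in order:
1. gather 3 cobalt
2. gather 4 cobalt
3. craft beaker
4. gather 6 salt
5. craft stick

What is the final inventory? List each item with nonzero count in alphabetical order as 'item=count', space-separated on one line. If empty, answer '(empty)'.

Answer: cobalt=5 salt=2 stick=2

Derivation:
After 1 (gather 3 cobalt): cobalt=3
After 2 (gather 4 cobalt): cobalt=7
After 3 (craft beaker): beaker=1 cobalt=5
After 4 (gather 6 salt): beaker=1 cobalt=5 salt=6
After 5 (craft stick): cobalt=5 salt=2 stick=2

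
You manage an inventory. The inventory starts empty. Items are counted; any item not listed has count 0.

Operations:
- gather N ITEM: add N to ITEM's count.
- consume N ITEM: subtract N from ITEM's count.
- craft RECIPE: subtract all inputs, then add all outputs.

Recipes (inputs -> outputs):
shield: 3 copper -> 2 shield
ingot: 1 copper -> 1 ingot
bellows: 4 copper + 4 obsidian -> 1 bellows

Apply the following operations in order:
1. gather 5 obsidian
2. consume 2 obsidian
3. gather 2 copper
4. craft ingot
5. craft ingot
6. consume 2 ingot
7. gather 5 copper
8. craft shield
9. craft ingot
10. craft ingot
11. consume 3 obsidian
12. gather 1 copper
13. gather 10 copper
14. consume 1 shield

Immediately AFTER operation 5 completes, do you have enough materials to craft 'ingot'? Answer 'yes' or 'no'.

After 1 (gather 5 obsidian): obsidian=5
After 2 (consume 2 obsidian): obsidian=3
After 3 (gather 2 copper): copper=2 obsidian=3
After 4 (craft ingot): copper=1 ingot=1 obsidian=3
After 5 (craft ingot): ingot=2 obsidian=3

Answer: no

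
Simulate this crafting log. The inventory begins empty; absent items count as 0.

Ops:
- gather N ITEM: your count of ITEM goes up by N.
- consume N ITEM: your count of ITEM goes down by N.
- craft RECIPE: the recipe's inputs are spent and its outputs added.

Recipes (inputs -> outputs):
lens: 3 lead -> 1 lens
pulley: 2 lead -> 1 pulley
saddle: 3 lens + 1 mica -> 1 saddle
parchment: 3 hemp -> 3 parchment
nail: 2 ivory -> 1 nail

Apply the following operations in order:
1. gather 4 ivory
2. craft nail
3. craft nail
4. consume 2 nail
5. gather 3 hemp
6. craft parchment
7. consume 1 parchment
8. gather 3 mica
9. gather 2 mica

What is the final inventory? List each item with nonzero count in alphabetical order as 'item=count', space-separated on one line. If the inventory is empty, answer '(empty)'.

Answer: mica=5 parchment=2

Derivation:
After 1 (gather 4 ivory): ivory=4
After 2 (craft nail): ivory=2 nail=1
After 3 (craft nail): nail=2
After 4 (consume 2 nail): (empty)
After 5 (gather 3 hemp): hemp=3
After 6 (craft parchment): parchment=3
After 7 (consume 1 parchment): parchment=2
After 8 (gather 3 mica): mica=3 parchment=2
After 9 (gather 2 mica): mica=5 parchment=2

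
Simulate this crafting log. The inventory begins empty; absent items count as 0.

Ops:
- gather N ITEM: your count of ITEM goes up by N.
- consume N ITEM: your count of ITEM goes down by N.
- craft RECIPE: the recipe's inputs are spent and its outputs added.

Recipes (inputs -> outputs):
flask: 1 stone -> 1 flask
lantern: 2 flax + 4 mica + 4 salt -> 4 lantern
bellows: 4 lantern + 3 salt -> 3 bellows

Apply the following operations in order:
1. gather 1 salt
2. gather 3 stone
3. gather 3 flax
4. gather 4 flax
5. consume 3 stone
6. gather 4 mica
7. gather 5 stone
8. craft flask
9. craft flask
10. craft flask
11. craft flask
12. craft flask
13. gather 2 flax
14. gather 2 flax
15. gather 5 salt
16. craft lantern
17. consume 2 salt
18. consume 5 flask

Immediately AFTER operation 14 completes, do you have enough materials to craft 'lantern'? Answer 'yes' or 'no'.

After 1 (gather 1 salt): salt=1
After 2 (gather 3 stone): salt=1 stone=3
After 3 (gather 3 flax): flax=3 salt=1 stone=3
After 4 (gather 4 flax): flax=7 salt=1 stone=3
After 5 (consume 3 stone): flax=7 salt=1
After 6 (gather 4 mica): flax=7 mica=4 salt=1
After 7 (gather 5 stone): flax=7 mica=4 salt=1 stone=5
After 8 (craft flask): flask=1 flax=7 mica=4 salt=1 stone=4
After 9 (craft flask): flask=2 flax=7 mica=4 salt=1 stone=3
After 10 (craft flask): flask=3 flax=7 mica=4 salt=1 stone=2
After 11 (craft flask): flask=4 flax=7 mica=4 salt=1 stone=1
After 12 (craft flask): flask=5 flax=7 mica=4 salt=1
After 13 (gather 2 flax): flask=5 flax=9 mica=4 salt=1
After 14 (gather 2 flax): flask=5 flax=11 mica=4 salt=1

Answer: no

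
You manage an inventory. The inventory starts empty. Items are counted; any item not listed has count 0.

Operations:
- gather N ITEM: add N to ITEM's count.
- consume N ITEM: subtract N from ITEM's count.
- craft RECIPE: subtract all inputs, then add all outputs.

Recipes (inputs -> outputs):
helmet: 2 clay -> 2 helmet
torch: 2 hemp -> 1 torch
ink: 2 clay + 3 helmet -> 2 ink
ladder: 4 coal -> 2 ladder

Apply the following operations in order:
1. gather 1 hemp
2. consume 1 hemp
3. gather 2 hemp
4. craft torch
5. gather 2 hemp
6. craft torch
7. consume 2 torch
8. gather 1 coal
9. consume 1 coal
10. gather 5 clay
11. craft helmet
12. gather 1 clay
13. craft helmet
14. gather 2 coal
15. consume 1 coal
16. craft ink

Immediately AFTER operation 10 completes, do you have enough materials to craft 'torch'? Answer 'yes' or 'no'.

Answer: no

Derivation:
After 1 (gather 1 hemp): hemp=1
After 2 (consume 1 hemp): (empty)
After 3 (gather 2 hemp): hemp=2
After 4 (craft torch): torch=1
After 5 (gather 2 hemp): hemp=2 torch=1
After 6 (craft torch): torch=2
After 7 (consume 2 torch): (empty)
After 8 (gather 1 coal): coal=1
After 9 (consume 1 coal): (empty)
After 10 (gather 5 clay): clay=5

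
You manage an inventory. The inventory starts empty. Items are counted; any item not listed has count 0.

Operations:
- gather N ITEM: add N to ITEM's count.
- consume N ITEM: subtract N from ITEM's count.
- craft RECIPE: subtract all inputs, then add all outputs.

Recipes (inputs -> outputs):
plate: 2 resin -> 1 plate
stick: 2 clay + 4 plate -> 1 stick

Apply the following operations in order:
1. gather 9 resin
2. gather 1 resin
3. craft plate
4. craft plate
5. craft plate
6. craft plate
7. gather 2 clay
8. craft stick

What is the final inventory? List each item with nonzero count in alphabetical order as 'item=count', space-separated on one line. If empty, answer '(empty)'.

After 1 (gather 9 resin): resin=9
After 2 (gather 1 resin): resin=10
After 3 (craft plate): plate=1 resin=8
After 4 (craft plate): plate=2 resin=6
After 5 (craft plate): plate=3 resin=4
After 6 (craft plate): plate=4 resin=2
After 7 (gather 2 clay): clay=2 plate=4 resin=2
After 8 (craft stick): resin=2 stick=1

Answer: resin=2 stick=1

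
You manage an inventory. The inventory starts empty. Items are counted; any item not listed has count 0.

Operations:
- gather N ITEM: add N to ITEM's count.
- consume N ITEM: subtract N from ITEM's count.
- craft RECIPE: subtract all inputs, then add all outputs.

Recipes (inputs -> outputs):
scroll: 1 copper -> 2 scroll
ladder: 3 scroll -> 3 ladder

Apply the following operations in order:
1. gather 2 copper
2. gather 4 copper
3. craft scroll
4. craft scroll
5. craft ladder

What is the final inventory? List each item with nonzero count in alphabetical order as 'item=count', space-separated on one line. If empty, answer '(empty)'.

After 1 (gather 2 copper): copper=2
After 2 (gather 4 copper): copper=6
After 3 (craft scroll): copper=5 scroll=2
After 4 (craft scroll): copper=4 scroll=4
After 5 (craft ladder): copper=4 ladder=3 scroll=1

Answer: copper=4 ladder=3 scroll=1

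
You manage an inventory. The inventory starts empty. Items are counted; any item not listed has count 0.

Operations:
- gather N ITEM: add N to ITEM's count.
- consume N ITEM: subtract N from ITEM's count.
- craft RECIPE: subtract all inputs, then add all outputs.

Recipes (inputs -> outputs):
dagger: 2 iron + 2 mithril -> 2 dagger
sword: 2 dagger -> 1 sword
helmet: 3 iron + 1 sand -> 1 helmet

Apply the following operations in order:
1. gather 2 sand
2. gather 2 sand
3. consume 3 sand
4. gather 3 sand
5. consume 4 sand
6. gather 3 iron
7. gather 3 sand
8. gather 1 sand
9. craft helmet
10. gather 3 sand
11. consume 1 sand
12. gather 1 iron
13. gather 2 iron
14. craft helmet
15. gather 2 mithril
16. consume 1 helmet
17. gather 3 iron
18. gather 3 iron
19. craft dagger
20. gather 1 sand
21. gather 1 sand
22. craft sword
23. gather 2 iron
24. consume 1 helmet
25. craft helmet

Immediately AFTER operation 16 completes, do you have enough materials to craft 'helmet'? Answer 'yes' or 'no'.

After 1 (gather 2 sand): sand=2
After 2 (gather 2 sand): sand=4
After 3 (consume 3 sand): sand=1
After 4 (gather 3 sand): sand=4
After 5 (consume 4 sand): (empty)
After 6 (gather 3 iron): iron=3
After 7 (gather 3 sand): iron=3 sand=3
After 8 (gather 1 sand): iron=3 sand=4
After 9 (craft helmet): helmet=1 sand=3
After 10 (gather 3 sand): helmet=1 sand=6
After 11 (consume 1 sand): helmet=1 sand=5
After 12 (gather 1 iron): helmet=1 iron=1 sand=5
After 13 (gather 2 iron): helmet=1 iron=3 sand=5
After 14 (craft helmet): helmet=2 sand=4
After 15 (gather 2 mithril): helmet=2 mithril=2 sand=4
After 16 (consume 1 helmet): helmet=1 mithril=2 sand=4

Answer: no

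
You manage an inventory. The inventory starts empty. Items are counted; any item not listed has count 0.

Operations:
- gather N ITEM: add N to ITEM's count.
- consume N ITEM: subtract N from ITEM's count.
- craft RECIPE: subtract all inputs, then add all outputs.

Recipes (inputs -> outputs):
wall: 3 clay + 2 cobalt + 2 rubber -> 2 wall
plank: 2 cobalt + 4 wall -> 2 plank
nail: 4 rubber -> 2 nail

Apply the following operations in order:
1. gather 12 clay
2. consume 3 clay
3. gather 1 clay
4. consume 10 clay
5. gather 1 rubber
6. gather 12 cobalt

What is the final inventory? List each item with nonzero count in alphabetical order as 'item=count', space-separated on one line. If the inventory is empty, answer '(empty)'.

Answer: cobalt=12 rubber=1

Derivation:
After 1 (gather 12 clay): clay=12
After 2 (consume 3 clay): clay=9
After 3 (gather 1 clay): clay=10
After 4 (consume 10 clay): (empty)
After 5 (gather 1 rubber): rubber=1
After 6 (gather 12 cobalt): cobalt=12 rubber=1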